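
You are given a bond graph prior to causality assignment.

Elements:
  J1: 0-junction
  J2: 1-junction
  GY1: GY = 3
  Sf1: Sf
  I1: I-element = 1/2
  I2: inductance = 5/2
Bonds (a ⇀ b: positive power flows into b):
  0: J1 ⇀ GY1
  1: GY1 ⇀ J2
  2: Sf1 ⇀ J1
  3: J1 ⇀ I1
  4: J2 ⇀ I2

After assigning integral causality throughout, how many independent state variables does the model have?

b2 |Sf1  (Sf1 fixes flow; stroke at Sf1)
b3 |I1  (I1 outputs flow p/I1)
b0 |J1  (J1: last free bond brings effort in)
b1 |J2  (GY1 both-in/both-out from 0)
b4 |I2  (J2 needs exactly one f-in)

2  (I1, I2 all integral)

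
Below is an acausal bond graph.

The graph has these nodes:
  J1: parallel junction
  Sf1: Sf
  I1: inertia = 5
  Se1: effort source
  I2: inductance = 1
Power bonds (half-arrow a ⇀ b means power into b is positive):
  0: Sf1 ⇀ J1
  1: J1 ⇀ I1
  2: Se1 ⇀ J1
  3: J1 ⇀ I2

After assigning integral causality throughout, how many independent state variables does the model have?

2  (I1, I2 all integral)

b0 stroke→Sf1  (Sf1 fixes flow; stroke at Sf1)
b2 stroke→J1  (Se1 (Se) sets effort on bond)
b1 stroke→I1  (common-e at J1 fixed by 2)
b3 stroke→I2  (0-jn J1 has e-setter on 2)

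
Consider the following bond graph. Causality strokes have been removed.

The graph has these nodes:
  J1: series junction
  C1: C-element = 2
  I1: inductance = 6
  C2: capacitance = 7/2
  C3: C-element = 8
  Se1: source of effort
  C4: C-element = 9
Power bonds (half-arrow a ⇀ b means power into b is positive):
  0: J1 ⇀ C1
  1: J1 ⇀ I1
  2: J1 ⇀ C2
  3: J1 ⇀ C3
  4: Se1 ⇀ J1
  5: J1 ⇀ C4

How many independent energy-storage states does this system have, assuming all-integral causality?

5  (C1, C2, C3, C4, I1 all integral)

#4 |J1  (Se1 fixes effort; stroke away)
#0 |J1  (prefer integral on C1)
#1 |I1  (I1 outputs flow p/I1)
#2 |J1  (J1 flow already set via bond 1)
#3 |J1  (J1 flow already set via bond 1)
#5 |J1  (J1: bond 1 brought flow, rest push out)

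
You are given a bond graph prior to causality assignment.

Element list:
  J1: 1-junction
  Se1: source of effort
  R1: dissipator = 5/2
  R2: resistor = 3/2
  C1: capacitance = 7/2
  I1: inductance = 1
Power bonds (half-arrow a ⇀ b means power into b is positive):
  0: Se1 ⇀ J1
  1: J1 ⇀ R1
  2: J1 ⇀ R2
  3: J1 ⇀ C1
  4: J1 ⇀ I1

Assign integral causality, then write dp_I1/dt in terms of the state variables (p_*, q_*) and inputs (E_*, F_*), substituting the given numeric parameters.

dp_I1/dt = E_Se1 - 4*p_I1 - 2*q_C1/7

#0 →J1  (source Se1 imposes e)
#3 →J1  (C1 outputs effort q/C1)
#4 →I1  (I1: I, integral causality)
#1 →J1  (J1: bond 4 brought flow, rest push out)
#2 →J1  (1-jn J1 has f-setter on 4)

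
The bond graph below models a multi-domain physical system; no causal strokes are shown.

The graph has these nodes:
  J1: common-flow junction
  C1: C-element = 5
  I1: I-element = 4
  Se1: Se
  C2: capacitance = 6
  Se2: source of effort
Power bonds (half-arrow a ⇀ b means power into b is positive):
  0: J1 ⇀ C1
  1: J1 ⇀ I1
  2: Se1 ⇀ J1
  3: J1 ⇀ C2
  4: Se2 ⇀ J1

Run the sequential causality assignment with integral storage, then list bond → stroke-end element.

#0 |J1
#1 |I1
#2 |J1
#3 |J1
#4 |J1

β2 stroke→J1  (Se1 (Se) sets effort on bond)
β4 stroke→J1  (Se2 fixes effort; stroke away)
β0 stroke→J1  (C1 outputs effort q/C1)
β1 stroke→I1  (I1: I, integral causality)
β3 stroke→J1  (common-f at J1 fixed by 1)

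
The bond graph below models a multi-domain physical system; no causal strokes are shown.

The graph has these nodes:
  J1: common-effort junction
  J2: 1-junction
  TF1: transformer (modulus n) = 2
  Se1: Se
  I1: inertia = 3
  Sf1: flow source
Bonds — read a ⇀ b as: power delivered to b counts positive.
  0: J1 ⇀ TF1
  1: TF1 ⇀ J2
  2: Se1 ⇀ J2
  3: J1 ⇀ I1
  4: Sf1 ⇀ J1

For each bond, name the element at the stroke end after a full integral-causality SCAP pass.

β2 stroke at J2  (Se1 fixes effort; stroke away)
β4 stroke at Sf1  (Sf1 fixes flow; stroke at Sf1)
β1 stroke at TF1  (J2: last free bond brings flow in)
β0 stroke at J1  (TF TF1: opposite of bond 1)
β3 stroke at I1  (0-jn J1 has e-setter on 0)

b0 stroke at J1
b1 stroke at TF1
b2 stroke at J2
b3 stroke at I1
b4 stroke at Sf1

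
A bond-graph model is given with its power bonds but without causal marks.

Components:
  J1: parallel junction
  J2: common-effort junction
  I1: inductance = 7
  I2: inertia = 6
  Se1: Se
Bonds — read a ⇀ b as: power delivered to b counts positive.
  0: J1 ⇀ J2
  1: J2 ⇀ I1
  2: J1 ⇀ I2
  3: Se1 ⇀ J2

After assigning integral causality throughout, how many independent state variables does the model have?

#3 →J2  (source Se1 imposes e)
#0 →J1  (J2 effort already set via bond 3)
#1 →I1  (0-jn J2 has e-setter on 3)
#2 →I2  (J1: bond 0 brought effort, rest push out)

2  (I1, I2 all integral)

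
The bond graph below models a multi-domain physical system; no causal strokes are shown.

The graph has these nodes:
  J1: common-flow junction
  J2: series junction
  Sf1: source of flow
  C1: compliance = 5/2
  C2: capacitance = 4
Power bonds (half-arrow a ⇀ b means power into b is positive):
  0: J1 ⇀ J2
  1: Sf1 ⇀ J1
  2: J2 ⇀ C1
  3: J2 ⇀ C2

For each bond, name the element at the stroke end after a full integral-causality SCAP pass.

#1 stroke at Sf1  (Sf1: flow source, stroke at near end)
#0 stroke at J1  (1-jn J1 has f-setter on 1)
#2 stroke at J2  (common-f at J2 fixed by 0)
#3 stroke at J2  (J2 flow already set via bond 0)

β0 stroke→J1
β1 stroke→Sf1
β2 stroke→J2
β3 stroke→J2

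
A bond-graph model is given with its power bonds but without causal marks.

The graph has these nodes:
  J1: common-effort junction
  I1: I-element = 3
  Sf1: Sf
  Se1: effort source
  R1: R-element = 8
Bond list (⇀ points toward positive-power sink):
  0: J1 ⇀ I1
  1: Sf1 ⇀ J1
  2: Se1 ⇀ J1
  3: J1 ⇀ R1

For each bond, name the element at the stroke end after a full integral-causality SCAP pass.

β1 →Sf1  (Sf1 fixes flow; stroke at Sf1)
β2 →J1  (source Se1 imposes e)
β0 →I1  (J1: bond 2 brought effort, rest push out)
β3 →R1  (common-e at J1 fixed by 2)

b0 stroke→I1
b1 stroke→Sf1
b2 stroke→J1
b3 stroke→R1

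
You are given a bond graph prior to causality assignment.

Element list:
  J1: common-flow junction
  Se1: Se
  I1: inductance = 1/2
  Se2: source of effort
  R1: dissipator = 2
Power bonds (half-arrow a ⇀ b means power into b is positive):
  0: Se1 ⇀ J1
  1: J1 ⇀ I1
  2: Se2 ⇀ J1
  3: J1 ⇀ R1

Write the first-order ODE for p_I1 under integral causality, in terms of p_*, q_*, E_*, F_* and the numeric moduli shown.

dp_I1/dt = E_Se1 + E_Se2 - 4*p_I1

β0 |J1  (Se1 fixes effort; stroke away)
β2 |J1  (Se2 (Se) sets effort on bond)
β1 |I1  (prefer integral on I1)
β3 |J1  (J1 flow already set via bond 1)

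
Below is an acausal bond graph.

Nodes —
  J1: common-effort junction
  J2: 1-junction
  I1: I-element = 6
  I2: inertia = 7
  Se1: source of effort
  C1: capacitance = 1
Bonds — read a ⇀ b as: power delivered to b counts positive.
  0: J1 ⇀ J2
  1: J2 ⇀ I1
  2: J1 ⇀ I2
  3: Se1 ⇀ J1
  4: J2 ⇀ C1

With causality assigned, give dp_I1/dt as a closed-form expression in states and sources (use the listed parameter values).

b3 →J1  (Se1 (Se) sets effort on bond)
b0 →J2  (0-jn J1 has e-setter on 3)
b2 →I2  (J1 effort already set via bond 3)
b1 →I1  (I1 integral (f out))
b4 →J2  (1-jn J2 has f-setter on 1)

dp_I1/dt = E_Se1 - q_C1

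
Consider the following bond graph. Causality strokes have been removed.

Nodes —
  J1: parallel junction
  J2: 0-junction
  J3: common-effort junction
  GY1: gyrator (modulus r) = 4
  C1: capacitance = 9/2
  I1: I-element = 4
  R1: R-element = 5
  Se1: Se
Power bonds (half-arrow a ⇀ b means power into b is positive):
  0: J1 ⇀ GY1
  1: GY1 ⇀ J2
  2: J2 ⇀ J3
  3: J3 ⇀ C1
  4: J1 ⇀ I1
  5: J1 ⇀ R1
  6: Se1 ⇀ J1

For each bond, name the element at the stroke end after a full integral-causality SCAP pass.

#0 stroke at GY1
#1 stroke at GY1
#2 stroke at J2
#3 stroke at J3
#4 stroke at I1
#5 stroke at R1
#6 stroke at J1

b6 stroke at J1  (Se1: effort source, stroke at far end)
b0 stroke at GY1  (J1: bond 6 brought effort, rest push out)
b4 stroke at I1  (J1 effort already set via bond 6)
b5 stroke at R1  (J1: bond 6 brought effort, rest push out)
b1 stroke at GY1  (through GY1, causality inverts; strokes same side of GY1)
b2 stroke at J2  (only one effort-in slot at J2)
b3 stroke at J3  (only one effort-in slot at J3)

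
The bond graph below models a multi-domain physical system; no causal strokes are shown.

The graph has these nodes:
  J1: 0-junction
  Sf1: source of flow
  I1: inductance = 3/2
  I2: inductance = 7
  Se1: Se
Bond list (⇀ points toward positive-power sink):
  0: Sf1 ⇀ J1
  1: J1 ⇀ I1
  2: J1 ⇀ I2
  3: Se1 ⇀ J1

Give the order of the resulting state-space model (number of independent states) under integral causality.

b0 →Sf1  (source Sf1 imposes f)
b3 →J1  (Se1 (Se) sets effort on bond)
b1 →I1  (J1: bond 3 brought effort, rest push out)
b2 →I2  (0-jn J1 has e-setter on 3)

2  (I1, I2 all integral)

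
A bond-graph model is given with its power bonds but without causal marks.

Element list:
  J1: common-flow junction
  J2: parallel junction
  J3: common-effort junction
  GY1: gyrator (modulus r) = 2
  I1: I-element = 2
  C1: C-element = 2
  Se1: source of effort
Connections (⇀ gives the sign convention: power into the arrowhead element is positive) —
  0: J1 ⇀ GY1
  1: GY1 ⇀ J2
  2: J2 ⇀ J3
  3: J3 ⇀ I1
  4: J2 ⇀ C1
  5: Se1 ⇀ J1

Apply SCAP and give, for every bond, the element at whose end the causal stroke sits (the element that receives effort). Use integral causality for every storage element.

bond 5 |J1  (Se1 (Se) sets effort on bond)
bond 0 |GY1  (only one flow-in slot at J1)
bond 1 |GY1  (GY1: gyrator matches bond 0)
bond 3 |I1  (I1 integral (f out))
bond 2 |J3  (closing 0-jn rule on J3)
bond 4 |J2  (only one effort-in slot at J2)

β0 |GY1
β1 |GY1
β2 |J3
β3 |I1
β4 |J2
β5 |J1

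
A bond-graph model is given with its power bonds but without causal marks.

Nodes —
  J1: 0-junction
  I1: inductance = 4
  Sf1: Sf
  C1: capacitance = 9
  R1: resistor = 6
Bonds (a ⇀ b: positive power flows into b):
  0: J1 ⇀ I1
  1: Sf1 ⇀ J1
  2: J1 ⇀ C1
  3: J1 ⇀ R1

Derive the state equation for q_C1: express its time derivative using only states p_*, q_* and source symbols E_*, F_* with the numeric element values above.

dq_C1/dt = F_Sf1 - p_I1/4 - q_C1/54

bond 1 →Sf1  (source Sf1 imposes f)
bond 0 →I1  (I1 outputs flow p/I1)
bond 2 →J1  (C1: C, integral causality)
bond 3 →R1  (J1 effort already set via bond 2)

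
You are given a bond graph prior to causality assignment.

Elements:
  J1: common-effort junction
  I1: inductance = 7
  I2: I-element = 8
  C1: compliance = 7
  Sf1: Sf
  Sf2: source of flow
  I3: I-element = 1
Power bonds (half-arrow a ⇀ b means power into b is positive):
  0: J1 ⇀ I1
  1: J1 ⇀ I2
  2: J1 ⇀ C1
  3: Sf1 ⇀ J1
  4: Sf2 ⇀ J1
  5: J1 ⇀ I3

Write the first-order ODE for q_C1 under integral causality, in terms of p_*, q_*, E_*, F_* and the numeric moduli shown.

dq_C1/dt = F_Sf1 + F_Sf2 - p_I1/7 - p_I2/8 - p_I3

#3 stroke→Sf1  (Sf1: flow source, stroke at near end)
#4 stroke→Sf2  (Sf2 (Sf) sets flow on bond)
#0 stroke→I1  (I1 integral (f out))
#1 stroke→I2  (I2: I, integral causality)
#2 stroke→J1  (C1: C, integral causality)
#5 stroke→I3  (J1: bond 2 brought effort, rest push out)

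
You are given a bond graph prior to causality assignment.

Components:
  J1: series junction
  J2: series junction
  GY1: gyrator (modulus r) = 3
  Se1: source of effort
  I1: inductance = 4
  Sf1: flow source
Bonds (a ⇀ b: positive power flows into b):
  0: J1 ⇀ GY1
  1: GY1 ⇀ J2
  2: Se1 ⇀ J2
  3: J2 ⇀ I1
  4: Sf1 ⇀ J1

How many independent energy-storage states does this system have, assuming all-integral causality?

β2 stroke→J2  (Se1: effort source, stroke at far end)
β4 stroke→Sf1  (Sf1: flow source, stroke at near end)
β0 stroke→J1  (common-f at J1 fixed by 4)
β1 stroke→J2  (through GY1, causality inverts; strokes same side of GY1)
β3 stroke→I1  (only one flow-in slot at J2)

1  (I1 all integral)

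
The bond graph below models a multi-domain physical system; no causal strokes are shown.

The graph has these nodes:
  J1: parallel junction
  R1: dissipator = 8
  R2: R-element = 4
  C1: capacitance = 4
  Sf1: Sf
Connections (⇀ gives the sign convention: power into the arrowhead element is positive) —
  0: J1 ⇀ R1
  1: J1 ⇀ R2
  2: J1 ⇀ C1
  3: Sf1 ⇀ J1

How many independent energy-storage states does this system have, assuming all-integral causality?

1  (C1 all integral)

β3 stroke→Sf1  (Sf1: flow source, stroke at near end)
β2 stroke→J1  (C1 outputs effort q/C1)
β0 stroke→R1  (0-jn J1 has e-setter on 2)
β1 stroke→R2  (0-jn J1 has e-setter on 2)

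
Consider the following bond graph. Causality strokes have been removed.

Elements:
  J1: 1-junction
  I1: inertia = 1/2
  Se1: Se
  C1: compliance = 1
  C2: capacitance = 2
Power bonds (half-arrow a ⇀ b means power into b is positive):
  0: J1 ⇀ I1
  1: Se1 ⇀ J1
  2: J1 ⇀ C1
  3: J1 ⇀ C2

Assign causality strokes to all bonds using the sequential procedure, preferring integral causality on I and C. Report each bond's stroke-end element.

β0 |I1
β1 |J1
β2 |J1
β3 |J1

#1 |J1  (Se1 fixes effort; stroke away)
#0 |I1  (prefer integral on I1)
#2 |J1  (1-jn J1 has f-setter on 0)
#3 |J1  (1-jn J1 has f-setter on 0)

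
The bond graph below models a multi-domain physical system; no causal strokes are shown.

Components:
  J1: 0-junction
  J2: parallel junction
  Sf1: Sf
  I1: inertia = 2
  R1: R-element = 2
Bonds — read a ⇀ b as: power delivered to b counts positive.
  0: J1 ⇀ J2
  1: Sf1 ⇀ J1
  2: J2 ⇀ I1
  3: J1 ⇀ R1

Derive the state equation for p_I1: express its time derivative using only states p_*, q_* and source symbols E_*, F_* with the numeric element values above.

b1 stroke at Sf1  (Sf1 fixes flow; stroke at Sf1)
b2 stroke at I1  (I1 integral (f out))
b0 stroke at J2  (J2: last free bond brings effort in)
b3 stroke at J1  (closing 0-jn rule on J1)

dp_I1/dt = 2*F_Sf1 - p_I1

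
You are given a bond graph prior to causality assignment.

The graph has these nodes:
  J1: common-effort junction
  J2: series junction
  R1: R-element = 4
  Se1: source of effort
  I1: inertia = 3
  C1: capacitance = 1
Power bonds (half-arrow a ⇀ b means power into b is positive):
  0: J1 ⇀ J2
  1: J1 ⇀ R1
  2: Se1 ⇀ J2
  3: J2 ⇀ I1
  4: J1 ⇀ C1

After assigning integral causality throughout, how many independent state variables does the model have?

bond 2 stroke at J2  (source Se1 imposes e)
bond 3 stroke at I1  (I1 integral (f out))
bond 0 stroke at J2  (1-jn J2 has f-setter on 3)
bond 4 stroke at J1  (C1 integral (e out))
bond 1 stroke at R1  (J1: bond 4 brought effort, rest push out)

2  (C1, I1 all integral)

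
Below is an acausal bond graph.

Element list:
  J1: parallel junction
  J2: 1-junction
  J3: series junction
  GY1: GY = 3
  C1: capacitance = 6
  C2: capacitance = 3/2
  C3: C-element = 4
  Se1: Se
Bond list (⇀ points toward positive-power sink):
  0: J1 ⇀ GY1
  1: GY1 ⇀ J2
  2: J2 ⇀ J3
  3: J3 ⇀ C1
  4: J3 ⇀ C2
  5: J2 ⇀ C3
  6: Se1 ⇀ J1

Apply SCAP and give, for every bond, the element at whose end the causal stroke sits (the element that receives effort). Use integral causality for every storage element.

#0 →GY1
#1 →GY1
#2 →J2
#3 →J3
#4 →J3
#5 →J2
#6 →J1

bond 6 |J1  (source Se1 imposes e)
bond 0 |GY1  (common-e at J1 fixed by 6)
bond 1 |GY1  (GY1 both-in/both-out from 0)
bond 2 |J2  (common-f at J2 fixed by 1)
bond 5 |J2  (J2 flow already set via bond 1)
bond 3 |J3  (1-jn J3 has f-setter on 2)
bond 4 |J3  (1-jn J3 has f-setter on 2)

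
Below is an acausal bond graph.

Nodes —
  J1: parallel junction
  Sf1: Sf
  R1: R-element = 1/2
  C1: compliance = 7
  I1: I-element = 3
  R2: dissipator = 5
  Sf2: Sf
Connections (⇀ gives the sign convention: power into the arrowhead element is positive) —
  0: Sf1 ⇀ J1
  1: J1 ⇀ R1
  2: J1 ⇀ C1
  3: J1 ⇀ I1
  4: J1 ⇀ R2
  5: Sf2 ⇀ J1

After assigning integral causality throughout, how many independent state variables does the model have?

β0 stroke at Sf1  (Sf1 fixes flow; stroke at Sf1)
β5 stroke at Sf2  (Sf2 fixes flow; stroke at Sf2)
β2 stroke at J1  (prefer integral on C1)
β1 stroke at R1  (J1 effort already set via bond 2)
β3 stroke at I1  (J1: bond 2 brought effort, rest push out)
β4 stroke at R2  (J1 effort already set via bond 2)

2  (C1, I1 all integral)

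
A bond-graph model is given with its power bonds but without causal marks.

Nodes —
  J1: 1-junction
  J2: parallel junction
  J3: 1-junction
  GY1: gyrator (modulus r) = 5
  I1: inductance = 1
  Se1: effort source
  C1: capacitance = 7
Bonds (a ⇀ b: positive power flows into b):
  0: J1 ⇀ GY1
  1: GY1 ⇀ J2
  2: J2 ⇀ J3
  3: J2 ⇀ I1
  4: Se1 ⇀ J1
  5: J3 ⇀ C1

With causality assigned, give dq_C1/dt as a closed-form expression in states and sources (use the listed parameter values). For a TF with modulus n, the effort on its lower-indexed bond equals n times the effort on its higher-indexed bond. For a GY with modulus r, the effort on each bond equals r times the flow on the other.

dq_C1/dt = E_Se1/5 - p_I1

β4 stroke at J1  (Se1: effort source, stroke at far end)
β0 stroke at GY1  (closing 1-jn rule on J1)
β1 stroke at GY1  (GY1 both-in/both-out from 0)
β3 stroke at I1  (I1: I, integral causality)
β2 stroke at J2  (only one effort-in slot at J2)
β5 stroke at J3  (1-jn J3 has f-setter on 2)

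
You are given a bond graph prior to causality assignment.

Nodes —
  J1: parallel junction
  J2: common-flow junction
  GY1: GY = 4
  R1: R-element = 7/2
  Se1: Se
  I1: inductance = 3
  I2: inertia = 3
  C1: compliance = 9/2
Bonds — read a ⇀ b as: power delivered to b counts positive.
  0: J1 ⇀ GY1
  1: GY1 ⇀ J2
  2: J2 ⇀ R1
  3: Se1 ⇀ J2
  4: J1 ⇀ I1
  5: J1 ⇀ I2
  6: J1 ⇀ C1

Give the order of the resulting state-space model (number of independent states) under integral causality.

3  (C1, I1, I2 all integral)

#3 |J2  (source Se1 imposes e)
#4 |I1  (I1: I, integral causality)
#5 |I2  (I2 integral (f out))
#6 |J1  (C1 integral (e out))
#0 |GY1  (0-jn J1 has e-setter on 6)
#1 |GY1  (GY1 both-in/both-out from 0)
#2 |J2  (1-jn J2 has f-setter on 1)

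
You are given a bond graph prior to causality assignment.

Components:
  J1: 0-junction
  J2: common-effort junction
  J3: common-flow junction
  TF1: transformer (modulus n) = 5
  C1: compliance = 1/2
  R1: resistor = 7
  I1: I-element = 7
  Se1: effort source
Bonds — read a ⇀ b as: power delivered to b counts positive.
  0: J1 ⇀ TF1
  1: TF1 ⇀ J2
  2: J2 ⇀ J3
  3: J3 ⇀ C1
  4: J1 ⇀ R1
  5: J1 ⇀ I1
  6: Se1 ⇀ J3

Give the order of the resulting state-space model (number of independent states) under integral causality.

2  (C1, I1 all integral)

b6 stroke→J3  (source Se1 imposes e)
b3 stroke→J3  (prefer integral on C1)
b2 stroke→J2  (only one flow-in slot at J3)
b1 stroke→TF1  (0-jn J2 has e-setter on 2)
b0 stroke→J1  (through TF1, causality passes straight; one stroke at TF1)
b4 stroke→R1  (0-jn J1 has e-setter on 0)
b5 stroke→I1  (J1: bond 0 brought effort, rest push out)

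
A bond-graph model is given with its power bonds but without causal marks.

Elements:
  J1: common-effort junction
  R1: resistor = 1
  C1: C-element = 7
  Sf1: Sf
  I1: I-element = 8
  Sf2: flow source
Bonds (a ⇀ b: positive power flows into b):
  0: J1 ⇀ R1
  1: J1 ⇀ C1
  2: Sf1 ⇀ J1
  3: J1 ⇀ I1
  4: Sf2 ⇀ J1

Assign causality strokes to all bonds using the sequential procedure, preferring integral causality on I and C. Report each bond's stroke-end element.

#0 stroke→R1
#1 stroke→J1
#2 stroke→Sf1
#3 stroke→I1
#4 stroke→Sf2

β2 stroke→Sf1  (Sf1 fixes flow; stroke at Sf1)
β4 stroke→Sf2  (Sf2 fixes flow; stroke at Sf2)
β1 stroke→J1  (prefer integral on C1)
β0 stroke→R1  (0-jn J1 has e-setter on 1)
β3 stroke→I1  (J1: bond 1 brought effort, rest push out)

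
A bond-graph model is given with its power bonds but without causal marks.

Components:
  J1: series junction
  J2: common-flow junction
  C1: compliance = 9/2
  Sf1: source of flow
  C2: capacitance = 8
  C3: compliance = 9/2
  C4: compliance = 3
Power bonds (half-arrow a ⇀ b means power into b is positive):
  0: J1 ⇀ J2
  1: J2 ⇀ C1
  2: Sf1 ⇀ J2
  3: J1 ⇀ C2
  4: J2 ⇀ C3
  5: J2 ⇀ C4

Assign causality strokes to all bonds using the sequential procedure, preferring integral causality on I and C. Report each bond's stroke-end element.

b0 |J2
b1 |J2
b2 |Sf1
b3 |J1
b4 |J2
b5 |J2

bond 2 stroke→Sf1  (Sf1: flow source, stroke at near end)
bond 0 stroke→J2  (1-jn J2 has f-setter on 2)
bond 1 stroke→J2  (common-f at J2 fixed by 2)
bond 4 stroke→J2  (J2 flow already set via bond 2)
bond 5 stroke→J2  (J2: bond 2 brought flow, rest push out)
bond 3 stroke→J1  (1-jn J1 has f-setter on 0)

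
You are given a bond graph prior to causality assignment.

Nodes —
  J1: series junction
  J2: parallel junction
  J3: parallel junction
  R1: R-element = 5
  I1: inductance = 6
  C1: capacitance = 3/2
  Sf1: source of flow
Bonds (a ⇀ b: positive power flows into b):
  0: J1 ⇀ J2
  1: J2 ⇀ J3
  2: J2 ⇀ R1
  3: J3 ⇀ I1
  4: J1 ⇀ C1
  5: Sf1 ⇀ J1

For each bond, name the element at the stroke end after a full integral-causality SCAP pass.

β5 stroke→Sf1  (Sf1 fixes flow; stroke at Sf1)
β0 stroke→J1  (1-jn J1 has f-setter on 5)
β4 stroke→J1  (J1 flow already set via bond 5)
β3 stroke→I1  (prefer integral on I1)
β1 stroke→J3  (J3: last free bond brings effort in)
β2 stroke→J2  (J2: last free bond brings effort in)

bond 0 |J1
bond 1 |J3
bond 2 |J2
bond 3 |I1
bond 4 |J1
bond 5 |Sf1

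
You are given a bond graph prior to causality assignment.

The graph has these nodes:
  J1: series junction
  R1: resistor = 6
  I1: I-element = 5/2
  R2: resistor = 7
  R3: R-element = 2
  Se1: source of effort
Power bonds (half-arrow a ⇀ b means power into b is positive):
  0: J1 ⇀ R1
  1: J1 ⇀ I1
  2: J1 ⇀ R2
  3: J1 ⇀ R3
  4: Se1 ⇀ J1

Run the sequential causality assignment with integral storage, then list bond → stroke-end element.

β0 stroke→J1
β1 stroke→I1
β2 stroke→J1
β3 stroke→J1
β4 stroke→J1

bond 4 stroke at J1  (source Se1 imposes e)
bond 1 stroke at I1  (prefer integral on I1)
bond 0 stroke at J1  (common-f at J1 fixed by 1)
bond 2 stroke at J1  (J1: bond 1 brought flow, rest push out)
bond 3 stroke at J1  (common-f at J1 fixed by 1)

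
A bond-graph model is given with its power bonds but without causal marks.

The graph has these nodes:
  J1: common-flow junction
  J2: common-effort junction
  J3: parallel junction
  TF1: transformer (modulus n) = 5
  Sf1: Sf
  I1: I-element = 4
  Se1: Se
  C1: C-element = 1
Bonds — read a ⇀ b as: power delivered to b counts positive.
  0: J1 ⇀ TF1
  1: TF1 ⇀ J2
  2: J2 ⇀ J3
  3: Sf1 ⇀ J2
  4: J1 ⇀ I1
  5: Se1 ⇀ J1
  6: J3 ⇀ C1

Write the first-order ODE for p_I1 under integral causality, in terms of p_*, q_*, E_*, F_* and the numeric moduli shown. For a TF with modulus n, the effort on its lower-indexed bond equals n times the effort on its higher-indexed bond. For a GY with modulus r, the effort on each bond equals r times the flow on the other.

dp_I1/dt = E_Se1 - 5*q_C1

bond 3 |Sf1  (Sf1 (Sf) sets flow on bond)
bond 5 |J1  (Se1 fixes effort; stroke away)
bond 4 |I1  (prefer integral on I1)
bond 0 |J1  (J1: bond 4 brought flow, rest push out)
bond 1 |TF1  (through TF1, causality passes straight; one stroke at TF1)
bond 2 |J2  (J2 needs exactly one e-in)
bond 6 |J3  (only one effort-in slot at J3)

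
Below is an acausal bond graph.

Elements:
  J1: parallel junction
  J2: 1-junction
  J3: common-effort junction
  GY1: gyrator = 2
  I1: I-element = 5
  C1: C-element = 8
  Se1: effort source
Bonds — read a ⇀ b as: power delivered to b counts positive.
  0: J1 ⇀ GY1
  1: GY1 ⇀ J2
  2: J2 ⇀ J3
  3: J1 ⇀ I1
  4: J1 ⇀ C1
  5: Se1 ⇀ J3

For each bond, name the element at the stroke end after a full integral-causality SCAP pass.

β5 stroke→J3  (source Se1 imposes e)
β2 stroke→J2  (J3: bond 5 brought effort, rest push out)
β1 stroke→GY1  (closing 1-jn rule on J2)
β0 stroke→GY1  (GY1 both-in/both-out from 1)
β3 stroke→I1  (I1 outputs flow p/I1)
β4 stroke→J1  (only one effort-in slot at J1)

β0 →GY1
β1 →GY1
β2 →J2
β3 →I1
β4 →J1
β5 →J3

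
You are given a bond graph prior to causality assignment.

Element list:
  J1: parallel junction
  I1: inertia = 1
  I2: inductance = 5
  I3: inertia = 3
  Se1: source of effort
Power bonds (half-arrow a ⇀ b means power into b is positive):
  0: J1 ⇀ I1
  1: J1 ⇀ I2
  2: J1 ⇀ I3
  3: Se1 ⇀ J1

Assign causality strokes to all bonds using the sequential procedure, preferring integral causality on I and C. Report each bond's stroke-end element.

β3 →J1  (Se1 (Se) sets effort on bond)
β0 →I1  (J1 effort already set via bond 3)
β1 →I2  (common-e at J1 fixed by 3)
β2 →I3  (J1: bond 3 brought effort, rest push out)

#0 stroke at I1
#1 stroke at I2
#2 stroke at I3
#3 stroke at J1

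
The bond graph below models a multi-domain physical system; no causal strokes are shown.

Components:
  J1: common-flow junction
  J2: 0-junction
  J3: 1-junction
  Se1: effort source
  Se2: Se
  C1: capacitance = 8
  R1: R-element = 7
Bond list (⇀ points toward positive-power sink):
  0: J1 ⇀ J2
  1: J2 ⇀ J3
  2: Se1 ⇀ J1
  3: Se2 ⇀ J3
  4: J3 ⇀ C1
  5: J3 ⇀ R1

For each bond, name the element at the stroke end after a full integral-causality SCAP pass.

#0 →J2
#1 →J3
#2 →J1
#3 →J3
#4 →J3
#5 →R1

#2 |J1  (Se1 fixes effort; stroke away)
#3 |J3  (Se2 fixes effort; stroke away)
#0 |J2  (J1 needs exactly one f-in)
#1 |J3  (J2: bond 0 brought effort, rest push out)
#4 |J3  (C1 outputs effort q/C1)
#5 |R1  (only one flow-in slot at J3)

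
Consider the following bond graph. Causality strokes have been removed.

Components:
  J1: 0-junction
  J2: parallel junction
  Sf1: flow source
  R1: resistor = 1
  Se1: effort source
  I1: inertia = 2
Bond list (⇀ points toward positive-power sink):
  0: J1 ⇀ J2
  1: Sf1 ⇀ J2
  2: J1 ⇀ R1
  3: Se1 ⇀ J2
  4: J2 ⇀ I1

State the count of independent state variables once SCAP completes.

β1 stroke→Sf1  (Sf1: flow source, stroke at near end)
β3 stroke→J2  (Se1 fixes effort; stroke away)
β0 stroke→J1  (0-jn J2 has e-setter on 3)
β4 stroke→I1  (0-jn J2 has e-setter on 3)
β2 stroke→R1  (0-jn J1 has e-setter on 0)

1  (I1 all integral)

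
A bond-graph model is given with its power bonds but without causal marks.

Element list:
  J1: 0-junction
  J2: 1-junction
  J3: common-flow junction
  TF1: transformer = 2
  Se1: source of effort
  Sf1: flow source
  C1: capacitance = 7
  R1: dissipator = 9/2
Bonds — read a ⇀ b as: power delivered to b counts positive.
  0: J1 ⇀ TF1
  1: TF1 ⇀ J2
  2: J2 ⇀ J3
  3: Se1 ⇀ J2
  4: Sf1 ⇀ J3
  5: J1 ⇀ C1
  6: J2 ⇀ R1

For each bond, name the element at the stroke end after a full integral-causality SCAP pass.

bond 0 |TF1
bond 1 |J2
bond 2 |J3
bond 3 |J2
bond 4 |Sf1
bond 5 |J1
bond 6 |J2

β3 →J2  (Se1 (Se) sets effort on bond)
β4 →Sf1  (Sf1 (Sf) sets flow on bond)
β2 →J3  (J3: bond 4 brought flow, rest push out)
β1 →J2  (common-f at J2 fixed by 2)
β6 →J2  (J2 flow already set via bond 2)
β0 →TF1  (TF1 one-in-one-out from 1)
β5 →J1  (J1 needs exactly one e-in)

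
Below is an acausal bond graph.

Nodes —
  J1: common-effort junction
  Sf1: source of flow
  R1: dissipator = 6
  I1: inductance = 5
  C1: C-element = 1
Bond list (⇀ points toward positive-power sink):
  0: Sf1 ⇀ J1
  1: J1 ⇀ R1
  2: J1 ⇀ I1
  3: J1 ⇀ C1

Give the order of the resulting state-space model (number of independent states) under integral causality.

bond 0 →Sf1  (Sf1 (Sf) sets flow on bond)
bond 2 →I1  (I1 integral (f out))
bond 3 →J1  (C1: C, integral causality)
bond 1 →R1  (J1 effort already set via bond 3)

2  (C1, I1 all integral)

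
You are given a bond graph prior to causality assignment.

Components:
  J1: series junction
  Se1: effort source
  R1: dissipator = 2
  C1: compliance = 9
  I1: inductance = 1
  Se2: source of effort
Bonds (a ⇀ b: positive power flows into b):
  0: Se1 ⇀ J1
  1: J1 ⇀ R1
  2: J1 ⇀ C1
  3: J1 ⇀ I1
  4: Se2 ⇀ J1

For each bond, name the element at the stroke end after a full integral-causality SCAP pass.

bond 0 stroke→J1  (Se1 fixes effort; stroke away)
bond 4 stroke→J1  (source Se2 imposes e)
bond 2 stroke→J1  (C1 integral (e out))
bond 3 stroke→I1  (prefer integral on I1)
bond 1 stroke→J1  (J1: bond 3 brought flow, rest push out)

b0 →J1
b1 →J1
b2 →J1
b3 →I1
b4 →J1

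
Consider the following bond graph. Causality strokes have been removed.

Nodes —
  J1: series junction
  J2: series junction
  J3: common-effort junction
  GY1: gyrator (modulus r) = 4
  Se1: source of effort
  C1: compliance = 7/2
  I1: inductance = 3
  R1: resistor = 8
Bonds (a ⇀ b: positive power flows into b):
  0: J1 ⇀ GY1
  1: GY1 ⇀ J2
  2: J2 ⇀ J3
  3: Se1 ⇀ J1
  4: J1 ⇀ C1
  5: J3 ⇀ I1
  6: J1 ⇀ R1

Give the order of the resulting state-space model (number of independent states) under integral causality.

#3 |J1  (Se1 (Se) sets effort on bond)
#4 |J1  (C1 outputs effort q/C1)
#5 |I1  (I1: I, integral causality)
#2 |J3  (only one effort-in slot at J3)
#1 |J2  (J2: bond 2 brought flow, rest push out)
#0 |J1  (GY GY1: same side as bond 1)
#6 |R1  (only one flow-in slot at J1)

2  (C1, I1 all integral)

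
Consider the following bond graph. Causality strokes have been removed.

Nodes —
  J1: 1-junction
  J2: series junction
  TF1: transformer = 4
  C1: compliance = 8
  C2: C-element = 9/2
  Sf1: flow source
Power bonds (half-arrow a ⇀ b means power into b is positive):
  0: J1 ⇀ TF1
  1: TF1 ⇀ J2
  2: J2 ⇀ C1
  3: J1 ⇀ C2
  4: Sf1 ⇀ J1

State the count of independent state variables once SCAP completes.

bond 4 |Sf1  (Sf1: flow source, stroke at near end)
bond 0 |J1  (J1: bond 4 brought flow, rest push out)
bond 3 |J1  (1-jn J1 has f-setter on 4)
bond 1 |TF1  (TF1 one-in-one-out from 0)
bond 2 |J2  (1-jn J2 has f-setter on 1)

2  (C1, C2 all integral)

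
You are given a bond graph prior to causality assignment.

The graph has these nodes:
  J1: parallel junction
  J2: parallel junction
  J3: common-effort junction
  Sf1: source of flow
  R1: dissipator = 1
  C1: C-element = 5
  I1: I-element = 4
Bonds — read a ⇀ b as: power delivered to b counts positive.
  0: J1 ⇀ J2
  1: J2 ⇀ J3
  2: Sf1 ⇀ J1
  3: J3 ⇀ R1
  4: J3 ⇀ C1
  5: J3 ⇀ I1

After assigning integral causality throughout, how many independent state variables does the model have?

2  (C1, I1 all integral)

bond 2 →Sf1  (Sf1 fixes flow; stroke at Sf1)
bond 0 →J1  (only one effort-in slot at J1)
bond 1 →J2  (J2 needs exactly one e-in)
bond 4 →J3  (C1 outputs effort q/C1)
bond 3 →R1  (common-e at J3 fixed by 4)
bond 5 →I1  (common-e at J3 fixed by 4)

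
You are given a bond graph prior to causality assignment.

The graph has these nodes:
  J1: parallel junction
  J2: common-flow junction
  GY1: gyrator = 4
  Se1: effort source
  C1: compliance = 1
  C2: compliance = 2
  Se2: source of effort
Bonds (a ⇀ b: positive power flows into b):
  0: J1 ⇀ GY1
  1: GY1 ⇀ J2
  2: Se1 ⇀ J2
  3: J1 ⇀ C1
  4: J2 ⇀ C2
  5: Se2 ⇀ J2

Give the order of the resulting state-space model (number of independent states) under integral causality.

b2 |J2  (source Se1 imposes e)
b5 |J2  (Se2 fixes effort; stroke away)
b3 |J1  (C1: C, integral causality)
b0 |GY1  (common-e at J1 fixed by 3)
b1 |GY1  (GY1: gyrator matches bond 0)
b4 |J2  (1-jn J2 has f-setter on 1)

2  (C1, C2 all integral)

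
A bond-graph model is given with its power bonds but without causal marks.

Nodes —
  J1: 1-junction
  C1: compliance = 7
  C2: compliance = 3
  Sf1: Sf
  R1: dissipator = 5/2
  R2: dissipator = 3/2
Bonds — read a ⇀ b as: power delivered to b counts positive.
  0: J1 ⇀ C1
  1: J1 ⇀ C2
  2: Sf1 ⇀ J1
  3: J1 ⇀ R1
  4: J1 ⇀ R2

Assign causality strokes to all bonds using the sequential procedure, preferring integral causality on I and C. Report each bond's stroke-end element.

b0 →J1
b1 →J1
b2 →Sf1
b3 →J1
b4 →J1

b2 stroke at Sf1  (Sf1: flow source, stroke at near end)
b0 stroke at J1  (common-f at J1 fixed by 2)
b1 stroke at J1  (J1: bond 2 brought flow, rest push out)
b3 stroke at J1  (1-jn J1 has f-setter on 2)
b4 stroke at J1  (J1: bond 2 brought flow, rest push out)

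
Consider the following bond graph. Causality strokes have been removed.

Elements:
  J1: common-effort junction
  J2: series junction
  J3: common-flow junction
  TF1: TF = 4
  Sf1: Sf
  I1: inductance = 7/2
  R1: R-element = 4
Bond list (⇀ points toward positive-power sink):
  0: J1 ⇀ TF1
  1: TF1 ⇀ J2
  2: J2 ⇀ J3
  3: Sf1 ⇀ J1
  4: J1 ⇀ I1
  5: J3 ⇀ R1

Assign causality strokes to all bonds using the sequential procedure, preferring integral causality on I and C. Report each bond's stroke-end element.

#3 →Sf1  (Sf1: flow source, stroke at near end)
#4 →I1  (I1: I, integral causality)
#0 →J1  (J1: last free bond brings effort in)
#1 →TF1  (through TF1, causality passes straight; one stroke at TF1)
#2 →J2  (common-f at J2 fixed by 1)
#5 →J3  (J3 flow already set via bond 2)

β0 stroke→J1
β1 stroke→TF1
β2 stroke→J2
β3 stroke→Sf1
β4 stroke→I1
β5 stroke→J3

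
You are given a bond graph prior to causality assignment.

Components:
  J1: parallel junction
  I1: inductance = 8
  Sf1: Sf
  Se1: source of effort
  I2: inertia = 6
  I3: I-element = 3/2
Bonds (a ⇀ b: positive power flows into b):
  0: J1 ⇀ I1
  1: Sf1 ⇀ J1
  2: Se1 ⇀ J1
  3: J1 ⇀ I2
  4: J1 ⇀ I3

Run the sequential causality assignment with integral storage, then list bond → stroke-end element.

#1 stroke at Sf1  (Sf1 (Sf) sets flow on bond)
#2 stroke at J1  (Se1 fixes effort; stroke away)
#0 stroke at I1  (0-jn J1 has e-setter on 2)
#3 stroke at I2  (J1: bond 2 brought effort, rest push out)
#4 stroke at I3  (J1 effort already set via bond 2)

bond 0 |I1
bond 1 |Sf1
bond 2 |J1
bond 3 |I2
bond 4 |I3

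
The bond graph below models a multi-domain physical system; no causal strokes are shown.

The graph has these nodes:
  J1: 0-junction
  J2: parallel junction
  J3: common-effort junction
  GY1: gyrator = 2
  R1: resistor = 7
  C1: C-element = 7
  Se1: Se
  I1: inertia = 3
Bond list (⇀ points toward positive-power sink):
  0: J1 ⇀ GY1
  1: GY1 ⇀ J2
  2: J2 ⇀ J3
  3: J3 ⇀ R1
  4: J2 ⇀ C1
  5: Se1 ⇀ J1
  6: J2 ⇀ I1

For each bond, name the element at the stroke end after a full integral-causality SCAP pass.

#5 →J1  (Se1: effort source, stroke at far end)
#0 →GY1  (J1 effort already set via bond 5)
#1 →GY1  (GY GY1: same side as bond 0)
#4 →J2  (C1 integral (e out))
#2 →J3  (common-e at J2 fixed by 4)
#6 →I1  (J2: bond 4 brought effort, rest push out)
#3 →R1  (J3 effort already set via bond 2)

β0 |GY1
β1 |GY1
β2 |J3
β3 |R1
β4 |J2
β5 |J1
β6 |I1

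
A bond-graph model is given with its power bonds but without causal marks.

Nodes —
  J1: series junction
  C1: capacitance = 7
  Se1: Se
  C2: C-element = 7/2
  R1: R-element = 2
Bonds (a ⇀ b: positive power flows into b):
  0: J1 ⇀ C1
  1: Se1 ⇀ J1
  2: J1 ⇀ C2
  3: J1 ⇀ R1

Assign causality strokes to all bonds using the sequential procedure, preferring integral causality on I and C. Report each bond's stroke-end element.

b0 →J1
b1 →J1
b2 →J1
b3 →R1

bond 1 |J1  (Se1: effort source, stroke at far end)
bond 0 |J1  (prefer integral on C1)
bond 2 |J1  (C2 outputs effort q/C2)
bond 3 |R1  (closing 1-jn rule on J1)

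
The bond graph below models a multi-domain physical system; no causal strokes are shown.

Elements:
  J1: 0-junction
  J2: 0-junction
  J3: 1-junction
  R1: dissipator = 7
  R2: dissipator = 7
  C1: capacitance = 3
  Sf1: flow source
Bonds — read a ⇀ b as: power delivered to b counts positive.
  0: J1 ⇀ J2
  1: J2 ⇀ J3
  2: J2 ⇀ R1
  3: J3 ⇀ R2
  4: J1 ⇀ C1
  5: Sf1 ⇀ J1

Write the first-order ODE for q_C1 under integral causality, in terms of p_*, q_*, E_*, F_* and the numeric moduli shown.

dq_C1/dt = F_Sf1 - 2*q_C1/21

β5 stroke→Sf1  (Sf1: flow source, stroke at near end)
β4 stroke→J1  (C1 integral (e out))
β0 stroke→J2  (J1 effort already set via bond 4)
β1 stroke→J3  (0-jn J2 has e-setter on 0)
β2 stroke→R1  (J2: bond 0 brought effort, rest push out)
β3 stroke→R2  (closing 1-jn rule on J3)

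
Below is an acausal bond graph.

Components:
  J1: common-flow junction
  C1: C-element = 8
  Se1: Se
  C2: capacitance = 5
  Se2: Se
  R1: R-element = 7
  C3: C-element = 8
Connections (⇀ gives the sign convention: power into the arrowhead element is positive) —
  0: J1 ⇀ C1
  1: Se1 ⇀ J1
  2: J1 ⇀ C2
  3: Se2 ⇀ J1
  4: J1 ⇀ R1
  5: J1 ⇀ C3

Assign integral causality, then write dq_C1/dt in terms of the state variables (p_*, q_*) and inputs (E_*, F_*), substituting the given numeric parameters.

dq_C1/dt = E_Se1/7 + E_Se2/7 - q_C1/56 - q_C2/35 - q_C3/56

#1 →J1  (Se1 (Se) sets effort on bond)
#3 →J1  (source Se2 imposes e)
#0 →J1  (C1: C, integral causality)
#2 →J1  (C2: C, integral causality)
#5 →J1  (C3: C, integral causality)
#4 →R1  (J1 needs exactly one f-in)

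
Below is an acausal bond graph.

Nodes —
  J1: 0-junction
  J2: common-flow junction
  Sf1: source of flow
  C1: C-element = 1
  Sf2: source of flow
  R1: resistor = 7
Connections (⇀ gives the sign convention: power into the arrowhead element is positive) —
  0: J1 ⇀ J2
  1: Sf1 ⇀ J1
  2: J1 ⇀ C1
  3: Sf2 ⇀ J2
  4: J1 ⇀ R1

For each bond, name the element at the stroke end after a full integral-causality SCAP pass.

bond 1 →Sf1  (Sf1 (Sf) sets flow on bond)
bond 3 →Sf2  (Sf2: flow source, stroke at near end)
bond 0 →J2  (J2: bond 3 brought flow, rest push out)
bond 2 →J1  (C1 outputs effort q/C1)
bond 4 →R1  (J1 effort already set via bond 2)

β0 →J2
β1 →Sf1
β2 →J1
β3 →Sf2
β4 →R1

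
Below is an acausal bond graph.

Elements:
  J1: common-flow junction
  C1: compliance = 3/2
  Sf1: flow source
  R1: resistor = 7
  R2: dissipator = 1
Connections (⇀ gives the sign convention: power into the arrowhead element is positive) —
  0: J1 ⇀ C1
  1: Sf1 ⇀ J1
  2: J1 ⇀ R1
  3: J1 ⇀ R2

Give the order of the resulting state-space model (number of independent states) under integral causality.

b1 |Sf1  (Sf1: flow source, stroke at near end)
b0 |J1  (J1: bond 1 brought flow, rest push out)
b2 |J1  (J1: bond 1 brought flow, rest push out)
b3 |J1  (J1 flow already set via bond 1)

1  (C1 all integral)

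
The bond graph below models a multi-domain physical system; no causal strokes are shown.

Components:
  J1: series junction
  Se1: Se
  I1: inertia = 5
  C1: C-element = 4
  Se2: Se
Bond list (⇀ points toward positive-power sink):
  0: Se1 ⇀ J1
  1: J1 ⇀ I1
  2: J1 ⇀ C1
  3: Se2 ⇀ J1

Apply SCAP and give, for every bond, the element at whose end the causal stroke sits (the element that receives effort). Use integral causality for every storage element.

β0 →J1  (source Se1 imposes e)
β3 →J1  (Se2 (Se) sets effort on bond)
β1 →I1  (I1: I, integral causality)
β2 →J1  (J1 flow already set via bond 1)

bond 0 |J1
bond 1 |I1
bond 2 |J1
bond 3 |J1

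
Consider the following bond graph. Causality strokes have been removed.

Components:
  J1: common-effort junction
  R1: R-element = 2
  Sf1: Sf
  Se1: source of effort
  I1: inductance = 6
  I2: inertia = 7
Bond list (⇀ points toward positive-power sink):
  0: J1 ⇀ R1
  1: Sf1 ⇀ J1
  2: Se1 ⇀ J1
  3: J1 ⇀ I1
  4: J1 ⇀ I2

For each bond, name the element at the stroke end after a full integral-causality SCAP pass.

bond 0 stroke→R1
bond 1 stroke→Sf1
bond 2 stroke→J1
bond 3 stroke→I1
bond 4 stroke→I2

β1 stroke→Sf1  (Sf1 fixes flow; stroke at Sf1)
β2 stroke→J1  (Se1: effort source, stroke at far end)
β0 stroke→R1  (J1: bond 2 brought effort, rest push out)
β3 stroke→I1  (0-jn J1 has e-setter on 2)
β4 stroke→I2  (J1: bond 2 brought effort, rest push out)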